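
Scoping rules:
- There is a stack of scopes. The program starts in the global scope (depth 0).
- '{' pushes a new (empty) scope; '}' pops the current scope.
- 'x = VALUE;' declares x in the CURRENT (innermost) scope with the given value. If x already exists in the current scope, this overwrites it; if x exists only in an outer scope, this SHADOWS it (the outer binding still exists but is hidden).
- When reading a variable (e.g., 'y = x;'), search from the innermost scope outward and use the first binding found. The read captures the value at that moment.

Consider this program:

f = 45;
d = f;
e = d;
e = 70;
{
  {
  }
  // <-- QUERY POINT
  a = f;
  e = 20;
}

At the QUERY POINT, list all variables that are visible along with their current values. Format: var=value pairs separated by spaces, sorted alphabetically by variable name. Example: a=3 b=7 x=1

Step 1: declare f=45 at depth 0
Step 2: declare d=(read f)=45 at depth 0
Step 3: declare e=(read d)=45 at depth 0
Step 4: declare e=70 at depth 0
Step 5: enter scope (depth=1)
Step 6: enter scope (depth=2)
Step 7: exit scope (depth=1)
Visible at query point: d=45 e=70 f=45

Answer: d=45 e=70 f=45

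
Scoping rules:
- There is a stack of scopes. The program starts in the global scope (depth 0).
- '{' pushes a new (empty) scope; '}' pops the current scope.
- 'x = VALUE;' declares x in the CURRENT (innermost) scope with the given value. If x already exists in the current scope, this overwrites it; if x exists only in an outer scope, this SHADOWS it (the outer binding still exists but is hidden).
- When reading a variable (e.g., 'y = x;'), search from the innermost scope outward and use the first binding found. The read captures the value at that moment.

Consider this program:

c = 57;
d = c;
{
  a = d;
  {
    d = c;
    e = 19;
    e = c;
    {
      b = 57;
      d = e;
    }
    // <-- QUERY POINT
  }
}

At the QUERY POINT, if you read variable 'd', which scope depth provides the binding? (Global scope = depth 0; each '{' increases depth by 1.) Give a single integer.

Answer: 2

Derivation:
Step 1: declare c=57 at depth 0
Step 2: declare d=(read c)=57 at depth 0
Step 3: enter scope (depth=1)
Step 4: declare a=(read d)=57 at depth 1
Step 5: enter scope (depth=2)
Step 6: declare d=(read c)=57 at depth 2
Step 7: declare e=19 at depth 2
Step 8: declare e=(read c)=57 at depth 2
Step 9: enter scope (depth=3)
Step 10: declare b=57 at depth 3
Step 11: declare d=(read e)=57 at depth 3
Step 12: exit scope (depth=2)
Visible at query point: a=57 c=57 d=57 e=57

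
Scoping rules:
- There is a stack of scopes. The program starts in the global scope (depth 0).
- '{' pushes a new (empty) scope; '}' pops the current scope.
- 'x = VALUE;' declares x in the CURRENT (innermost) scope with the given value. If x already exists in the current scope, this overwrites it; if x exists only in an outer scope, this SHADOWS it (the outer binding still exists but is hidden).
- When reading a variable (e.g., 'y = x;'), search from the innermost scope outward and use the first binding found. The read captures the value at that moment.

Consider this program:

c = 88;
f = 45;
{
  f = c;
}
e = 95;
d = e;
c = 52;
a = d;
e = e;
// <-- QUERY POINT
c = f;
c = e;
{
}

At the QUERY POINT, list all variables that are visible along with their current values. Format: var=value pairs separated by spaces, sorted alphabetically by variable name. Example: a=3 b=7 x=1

Answer: a=95 c=52 d=95 e=95 f=45

Derivation:
Step 1: declare c=88 at depth 0
Step 2: declare f=45 at depth 0
Step 3: enter scope (depth=1)
Step 4: declare f=(read c)=88 at depth 1
Step 5: exit scope (depth=0)
Step 6: declare e=95 at depth 0
Step 7: declare d=(read e)=95 at depth 0
Step 8: declare c=52 at depth 0
Step 9: declare a=(read d)=95 at depth 0
Step 10: declare e=(read e)=95 at depth 0
Visible at query point: a=95 c=52 d=95 e=95 f=45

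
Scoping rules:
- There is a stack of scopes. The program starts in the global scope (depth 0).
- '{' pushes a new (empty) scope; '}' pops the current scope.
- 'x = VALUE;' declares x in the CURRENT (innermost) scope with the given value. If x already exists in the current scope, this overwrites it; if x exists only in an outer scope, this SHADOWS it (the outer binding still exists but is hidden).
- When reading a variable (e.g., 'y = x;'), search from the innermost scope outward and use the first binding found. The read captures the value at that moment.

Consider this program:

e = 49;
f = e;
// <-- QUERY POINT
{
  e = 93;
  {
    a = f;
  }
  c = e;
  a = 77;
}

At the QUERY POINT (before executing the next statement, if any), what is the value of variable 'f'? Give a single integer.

Answer: 49

Derivation:
Step 1: declare e=49 at depth 0
Step 2: declare f=(read e)=49 at depth 0
Visible at query point: e=49 f=49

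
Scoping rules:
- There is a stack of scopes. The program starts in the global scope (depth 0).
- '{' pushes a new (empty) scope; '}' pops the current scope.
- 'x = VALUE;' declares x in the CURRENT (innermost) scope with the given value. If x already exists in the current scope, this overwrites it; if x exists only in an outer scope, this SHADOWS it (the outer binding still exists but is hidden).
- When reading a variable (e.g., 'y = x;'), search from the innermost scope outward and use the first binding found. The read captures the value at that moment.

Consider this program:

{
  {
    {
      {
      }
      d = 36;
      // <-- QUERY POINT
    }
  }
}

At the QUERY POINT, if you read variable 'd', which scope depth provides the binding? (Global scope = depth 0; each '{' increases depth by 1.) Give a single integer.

Answer: 3

Derivation:
Step 1: enter scope (depth=1)
Step 2: enter scope (depth=2)
Step 3: enter scope (depth=3)
Step 4: enter scope (depth=4)
Step 5: exit scope (depth=3)
Step 6: declare d=36 at depth 3
Visible at query point: d=36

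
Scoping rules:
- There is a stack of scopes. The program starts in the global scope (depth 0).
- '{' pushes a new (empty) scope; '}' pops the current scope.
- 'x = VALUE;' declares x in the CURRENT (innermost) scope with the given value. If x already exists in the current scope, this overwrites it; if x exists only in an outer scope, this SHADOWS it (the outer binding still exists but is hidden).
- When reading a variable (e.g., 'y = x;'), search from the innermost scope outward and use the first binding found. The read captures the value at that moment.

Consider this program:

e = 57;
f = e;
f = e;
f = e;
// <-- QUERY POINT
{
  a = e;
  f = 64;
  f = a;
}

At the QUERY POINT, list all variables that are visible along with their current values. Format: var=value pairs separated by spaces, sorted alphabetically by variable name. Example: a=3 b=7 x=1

Answer: e=57 f=57

Derivation:
Step 1: declare e=57 at depth 0
Step 2: declare f=(read e)=57 at depth 0
Step 3: declare f=(read e)=57 at depth 0
Step 4: declare f=(read e)=57 at depth 0
Visible at query point: e=57 f=57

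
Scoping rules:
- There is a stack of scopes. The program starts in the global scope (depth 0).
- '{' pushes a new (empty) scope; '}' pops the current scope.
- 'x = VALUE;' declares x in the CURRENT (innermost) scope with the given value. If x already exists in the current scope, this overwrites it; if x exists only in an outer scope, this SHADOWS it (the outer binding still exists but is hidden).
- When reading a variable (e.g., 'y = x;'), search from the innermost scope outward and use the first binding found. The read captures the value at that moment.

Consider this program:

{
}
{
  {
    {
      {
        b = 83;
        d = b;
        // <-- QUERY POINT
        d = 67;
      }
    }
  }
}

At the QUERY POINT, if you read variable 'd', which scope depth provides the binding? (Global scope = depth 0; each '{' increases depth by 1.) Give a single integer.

Answer: 4

Derivation:
Step 1: enter scope (depth=1)
Step 2: exit scope (depth=0)
Step 3: enter scope (depth=1)
Step 4: enter scope (depth=2)
Step 5: enter scope (depth=3)
Step 6: enter scope (depth=4)
Step 7: declare b=83 at depth 4
Step 8: declare d=(read b)=83 at depth 4
Visible at query point: b=83 d=83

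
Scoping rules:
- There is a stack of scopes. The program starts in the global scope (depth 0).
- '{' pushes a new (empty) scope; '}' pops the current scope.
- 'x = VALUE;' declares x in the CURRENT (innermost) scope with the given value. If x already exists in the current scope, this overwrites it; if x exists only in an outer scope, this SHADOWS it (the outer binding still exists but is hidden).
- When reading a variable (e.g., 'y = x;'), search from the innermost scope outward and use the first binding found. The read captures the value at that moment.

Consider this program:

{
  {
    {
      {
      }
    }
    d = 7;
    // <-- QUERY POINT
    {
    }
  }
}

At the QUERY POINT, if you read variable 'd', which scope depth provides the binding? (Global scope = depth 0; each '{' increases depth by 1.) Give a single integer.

Answer: 2

Derivation:
Step 1: enter scope (depth=1)
Step 2: enter scope (depth=2)
Step 3: enter scope (depth=3)
Step 4: enter scope (depth=4)
Step 5: exit scope (depth=3)
Step 6: exit scope (depth=2)
Step 7: declare d=7 at depth 2
Visible at query point: d=7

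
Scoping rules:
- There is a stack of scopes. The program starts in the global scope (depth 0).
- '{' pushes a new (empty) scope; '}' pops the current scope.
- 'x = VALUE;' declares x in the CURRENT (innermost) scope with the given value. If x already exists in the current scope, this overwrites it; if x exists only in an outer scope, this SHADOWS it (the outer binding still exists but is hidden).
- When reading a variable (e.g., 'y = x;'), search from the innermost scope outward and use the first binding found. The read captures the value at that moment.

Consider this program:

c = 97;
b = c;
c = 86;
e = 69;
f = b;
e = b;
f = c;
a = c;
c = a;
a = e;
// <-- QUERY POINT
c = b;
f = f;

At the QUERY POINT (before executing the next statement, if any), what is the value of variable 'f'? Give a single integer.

Step 1: declare c=97 at depth 0
Step 2: declare b=(read c)=97 at depth 0
Step 3: declare c=86 at depth 0
Step 4: declare e=69 at depth 0
Step 5: declare f=(read b)=97 at depth 0
Step 6: declare e=(read b)=97 at depth 0
Step 7: declare f=(read c)=86 at depth 0
Step 8: declare a=(read c)=86 at depth 0
Step 9: declare c=(read a)=86 at depth 0
Step 10: declare a=(read e)=97 at depth 0
Visible at query point: a=97 b=97 c=86 e=97 f=86

Answer: 86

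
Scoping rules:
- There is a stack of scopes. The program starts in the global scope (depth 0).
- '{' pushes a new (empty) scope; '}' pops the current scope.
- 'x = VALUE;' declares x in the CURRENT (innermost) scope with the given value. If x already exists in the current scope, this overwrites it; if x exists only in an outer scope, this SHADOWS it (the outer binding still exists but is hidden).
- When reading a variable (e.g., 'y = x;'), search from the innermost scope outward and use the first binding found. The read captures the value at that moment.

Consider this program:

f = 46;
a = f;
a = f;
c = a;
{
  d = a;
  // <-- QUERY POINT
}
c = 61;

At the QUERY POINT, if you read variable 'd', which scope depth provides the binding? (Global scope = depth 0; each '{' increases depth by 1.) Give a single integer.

Answer: 1

Derivation:
Step 1: declare f=46 at depth 0
Step 2: declare a=(read f)=46 at depth 0
Step 3: declare a=(read f)=46 at depth 0
Step 4: declare c=(read a)=46 at depth 0
Step 5: enter scope (depth=1)
Step 6: declare d=(read a)=46 at depth 1
Visible at query point: a=46 c=46 d=46 f=46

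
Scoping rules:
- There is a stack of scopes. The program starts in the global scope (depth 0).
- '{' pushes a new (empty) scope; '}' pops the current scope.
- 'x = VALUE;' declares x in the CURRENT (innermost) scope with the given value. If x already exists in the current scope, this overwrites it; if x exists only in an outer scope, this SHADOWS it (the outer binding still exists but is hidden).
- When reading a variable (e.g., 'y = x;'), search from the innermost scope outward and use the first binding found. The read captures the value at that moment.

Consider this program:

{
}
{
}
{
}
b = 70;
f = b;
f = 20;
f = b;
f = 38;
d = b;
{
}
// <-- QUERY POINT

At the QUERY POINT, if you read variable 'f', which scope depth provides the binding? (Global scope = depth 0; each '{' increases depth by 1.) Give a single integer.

Step 1: enter scope (depth=1)
Step 2: exit scope (depth=0)
Step 3: enter scope (depth=1)
Step 4: exit scope (depth=0)
Step 5: enter scope (depth=1)
Step 6: exit scope (depth=0)
Step 7: declare b=70 at depth 0
Step 8: declare f=(read b)=70 at depth 0
Step 9: declare f=20 at depth 0
Step 10: declare f=(read b)=70 at depth 0
Step 11: declare f=38 at depth 0
Step 12: declare d=(read b)=70 at depth 0
Step 13: enter scope (depth=1)
Step 14: exit scope (depth=0)
Visible at query point: b=70 d=70 f=38

Answer: 0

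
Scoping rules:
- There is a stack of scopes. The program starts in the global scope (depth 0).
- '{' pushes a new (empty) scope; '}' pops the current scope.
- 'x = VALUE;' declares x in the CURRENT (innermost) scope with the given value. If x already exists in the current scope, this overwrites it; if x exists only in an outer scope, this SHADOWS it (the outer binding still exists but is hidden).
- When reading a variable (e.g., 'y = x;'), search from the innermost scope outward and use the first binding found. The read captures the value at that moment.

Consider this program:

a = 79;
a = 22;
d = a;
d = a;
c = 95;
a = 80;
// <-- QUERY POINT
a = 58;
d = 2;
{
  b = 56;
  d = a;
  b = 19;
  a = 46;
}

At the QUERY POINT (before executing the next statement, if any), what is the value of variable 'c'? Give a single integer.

Answer: 95

Derivation:
Step 1: declare a=79 at depth 0
Step 2: declare a=22 at depth 0
Step 3: declare d=(read a)=22 at depth 0
Step 4: declare d=(read a)=22 at depth 0
Step 5: declare c=95 at depth 0
Step 6: declare a=80 at depth 0
Visible at query point: a=80 c=95 d=22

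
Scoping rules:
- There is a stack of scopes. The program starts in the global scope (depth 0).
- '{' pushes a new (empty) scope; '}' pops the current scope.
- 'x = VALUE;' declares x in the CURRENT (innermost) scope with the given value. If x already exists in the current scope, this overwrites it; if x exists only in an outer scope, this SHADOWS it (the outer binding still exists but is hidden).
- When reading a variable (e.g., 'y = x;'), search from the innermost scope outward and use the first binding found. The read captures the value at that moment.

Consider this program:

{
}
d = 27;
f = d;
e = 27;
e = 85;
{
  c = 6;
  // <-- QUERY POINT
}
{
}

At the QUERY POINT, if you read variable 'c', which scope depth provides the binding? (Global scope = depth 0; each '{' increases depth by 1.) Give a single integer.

Answer: 1

Derivation:
Step 1: enter scope (depth=1)
Step 2: exit scope (depth=0)
Step 3: declare d=27 at depth 0
Step 4: declare f=(read d)=27 at depth 0
Step 5: declare e=27 at depth 0
Step 6: declare e=85 at depth 0
Step 7: enter scope (depth=1)
Step 8: declare c=6 at depth 1
Visible at query point: c=6 d=27 e=85 f=27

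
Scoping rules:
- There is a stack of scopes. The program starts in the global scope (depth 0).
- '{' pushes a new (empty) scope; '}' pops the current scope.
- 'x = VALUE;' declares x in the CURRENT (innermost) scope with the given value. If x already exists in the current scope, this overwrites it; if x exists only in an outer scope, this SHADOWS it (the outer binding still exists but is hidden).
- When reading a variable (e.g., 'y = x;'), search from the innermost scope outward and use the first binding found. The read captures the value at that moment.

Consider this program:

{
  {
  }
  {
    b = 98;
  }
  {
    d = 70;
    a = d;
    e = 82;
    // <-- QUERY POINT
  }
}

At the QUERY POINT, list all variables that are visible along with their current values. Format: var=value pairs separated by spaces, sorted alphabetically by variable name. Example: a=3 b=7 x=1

Step 1: enter scope (depth=1)
Step 2: enter scope (depth=2)
Step 3: exit scope (depth=1)
Step 4: enter scope (depth=2)
Step 5: declare b=98 at depth 2
Step 6: exit scope (depth=1)
Step 7: enter scope (depth=2)
Step 8: declare d=70 at depth 2
Step 9: declare a=(read d)=70 at depth 2
Step 10: declare e=82 at depth 2
Visible at query point: a=70 d=70 e=82

Answer: a=70 d=70 e=82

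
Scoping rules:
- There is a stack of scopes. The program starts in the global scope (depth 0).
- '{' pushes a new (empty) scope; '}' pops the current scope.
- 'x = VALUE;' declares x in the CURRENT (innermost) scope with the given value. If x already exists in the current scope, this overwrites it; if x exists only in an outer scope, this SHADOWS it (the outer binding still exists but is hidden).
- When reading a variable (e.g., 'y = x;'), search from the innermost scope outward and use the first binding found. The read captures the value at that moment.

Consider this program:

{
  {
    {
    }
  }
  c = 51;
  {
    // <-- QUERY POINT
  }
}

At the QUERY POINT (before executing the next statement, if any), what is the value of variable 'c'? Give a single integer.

Answer: 51

Derivation:
Step 1: enter scope (depth=1)
Step 2: enter scope (depth=2)
Step 3: enter scope (depth=3)
Step 4: exit scope (depth=2)
Step 5: exit scope (depth=1)
Step 6: declare c=51 at depth 1
Step 7: enter scope (depth=2)
Visible at query point: c=51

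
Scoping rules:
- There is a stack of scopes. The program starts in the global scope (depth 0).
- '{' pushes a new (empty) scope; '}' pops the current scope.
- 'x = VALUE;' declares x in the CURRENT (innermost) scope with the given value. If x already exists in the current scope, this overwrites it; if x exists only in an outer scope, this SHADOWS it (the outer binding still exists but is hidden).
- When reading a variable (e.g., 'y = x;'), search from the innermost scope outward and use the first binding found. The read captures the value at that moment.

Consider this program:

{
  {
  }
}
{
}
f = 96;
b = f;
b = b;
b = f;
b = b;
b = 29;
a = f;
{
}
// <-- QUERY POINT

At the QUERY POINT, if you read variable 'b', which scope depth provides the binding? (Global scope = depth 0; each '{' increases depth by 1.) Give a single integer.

Answer: 0

Derivation:
Step 1: enter scope (depth=1)
Step 2: enter scope (depth=2)
Step 3: exit scope (depth=1)
Step 4: exit scope (depth=0)
Step 5: enter scope (depth=1)
Step 6: exit scope (depth=0)
Step 7: declare f=96 at depth 0
Step 8: declare b=(read f)=96 at depth 0
Step 9: declare b=(read b)=96 at depth 0
Step 10: declare b=(read f)=96 at depth 0
Step 11: declare b=(read b)=96 at depth 0
Step 12: declare b=29 at depth 0
Step 13: declare a=(read f)=96 at depth 0
Step 14: enter scope (depth=1)
Step 15: exit scope (depth=0)
Visible at query point: a=96 b=29 f=96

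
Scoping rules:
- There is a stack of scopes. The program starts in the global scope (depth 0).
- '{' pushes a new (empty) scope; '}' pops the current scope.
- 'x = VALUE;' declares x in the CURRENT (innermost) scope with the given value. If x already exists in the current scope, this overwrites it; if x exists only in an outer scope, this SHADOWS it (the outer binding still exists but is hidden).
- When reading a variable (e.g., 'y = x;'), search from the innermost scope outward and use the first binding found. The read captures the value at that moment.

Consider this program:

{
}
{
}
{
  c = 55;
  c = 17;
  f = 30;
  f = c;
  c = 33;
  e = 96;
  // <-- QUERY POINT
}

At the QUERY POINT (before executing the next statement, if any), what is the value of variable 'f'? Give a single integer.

Answer: 17

Derivation:
Step 1: enter scope (depth=1)
Step 2: exit scope (depth=0)
Step 3: enter scope (depth=1)
Step 4: exit scope (depth=0)
Step 5: enter scope (depth=1)
Step 6: declare c=55 at depth 1
Step 7: declare c=17 at depth 1
Step 8: declare f=30 at depth 1
Step 9: declare f=(read c)=17 at depth 1
Step 10: declare c=33 at depth 1
Step 11: declare e=96 at depth 1
Visible at query point: c=33 e=96 f=17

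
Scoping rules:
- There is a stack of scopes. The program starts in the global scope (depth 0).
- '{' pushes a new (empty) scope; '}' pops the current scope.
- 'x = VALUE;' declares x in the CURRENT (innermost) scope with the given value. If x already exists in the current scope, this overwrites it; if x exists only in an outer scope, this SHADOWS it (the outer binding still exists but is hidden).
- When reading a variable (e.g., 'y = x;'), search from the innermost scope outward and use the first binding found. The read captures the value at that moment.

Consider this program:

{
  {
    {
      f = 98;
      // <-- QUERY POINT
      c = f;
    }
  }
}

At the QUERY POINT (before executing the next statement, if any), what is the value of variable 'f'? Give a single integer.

Answer: 98

Derivation:
Step 1: enter scope (depth=1)
Step 2: enter scope (depth=2)
Step 3: enter scope (depth=3)
Step 4: declare f=98 at depth 3
Visible at query point: f=98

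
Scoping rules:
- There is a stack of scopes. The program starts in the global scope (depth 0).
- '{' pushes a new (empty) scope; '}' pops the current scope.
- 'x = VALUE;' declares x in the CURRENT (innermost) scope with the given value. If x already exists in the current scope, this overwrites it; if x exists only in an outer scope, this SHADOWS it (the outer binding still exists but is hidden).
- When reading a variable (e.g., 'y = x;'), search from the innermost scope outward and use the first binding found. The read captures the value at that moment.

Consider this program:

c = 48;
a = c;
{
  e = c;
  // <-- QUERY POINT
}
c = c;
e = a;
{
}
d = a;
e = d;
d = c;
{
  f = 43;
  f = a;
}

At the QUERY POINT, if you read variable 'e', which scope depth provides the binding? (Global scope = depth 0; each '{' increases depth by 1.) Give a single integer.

Step 1: declare c=48 at depth 0
Step 2: declare a=(read c)=48 at depth 0
Step 3: enter scope (depth=1)
Step 4: declare e=(read c)=48 at depth 1
Visible at query point: a=48 c=48 e=48

Answer: 1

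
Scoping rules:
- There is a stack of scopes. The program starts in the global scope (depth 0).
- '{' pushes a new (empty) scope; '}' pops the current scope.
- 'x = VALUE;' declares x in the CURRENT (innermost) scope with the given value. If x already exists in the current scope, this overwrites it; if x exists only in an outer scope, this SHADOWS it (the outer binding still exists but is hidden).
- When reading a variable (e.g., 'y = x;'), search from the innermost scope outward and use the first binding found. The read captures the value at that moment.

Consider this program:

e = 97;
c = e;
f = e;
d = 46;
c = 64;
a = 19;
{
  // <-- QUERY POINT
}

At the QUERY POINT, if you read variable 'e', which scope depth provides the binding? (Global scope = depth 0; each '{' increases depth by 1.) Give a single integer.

Step 1: declare e=97 at depth 0
Step 2: declare c=(read e)=97 at depth 0
Step 3: declare f=(read e)=97 at depth 0
Step 4: declare d=46 at depth 0
Step 5: declare c=64 at depth 0
Step 6: declare a=19 at depth 0
Step 7: enter scope (depth=1)
Visible at query point: a=19 c=64 d=46 e=97 f=97

Answer: 0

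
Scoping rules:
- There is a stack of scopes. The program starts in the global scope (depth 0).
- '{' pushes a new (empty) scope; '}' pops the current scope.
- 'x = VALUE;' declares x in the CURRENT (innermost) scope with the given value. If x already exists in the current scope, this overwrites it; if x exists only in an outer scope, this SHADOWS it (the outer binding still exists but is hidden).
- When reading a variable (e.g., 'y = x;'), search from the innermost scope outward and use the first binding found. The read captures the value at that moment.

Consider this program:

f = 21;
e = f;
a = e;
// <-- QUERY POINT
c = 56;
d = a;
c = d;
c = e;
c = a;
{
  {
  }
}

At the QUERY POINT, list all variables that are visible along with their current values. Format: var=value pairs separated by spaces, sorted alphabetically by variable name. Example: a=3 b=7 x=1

Answer: a=21 e=21 f=21

Derivation:
Step 1: declare f=21 at depth 0
Step 2: declare e=(read f)=21 at depth 0
Step 3: declare a=(read e)=21 at depth 0
Visible at query point: a=21 e=21 f=21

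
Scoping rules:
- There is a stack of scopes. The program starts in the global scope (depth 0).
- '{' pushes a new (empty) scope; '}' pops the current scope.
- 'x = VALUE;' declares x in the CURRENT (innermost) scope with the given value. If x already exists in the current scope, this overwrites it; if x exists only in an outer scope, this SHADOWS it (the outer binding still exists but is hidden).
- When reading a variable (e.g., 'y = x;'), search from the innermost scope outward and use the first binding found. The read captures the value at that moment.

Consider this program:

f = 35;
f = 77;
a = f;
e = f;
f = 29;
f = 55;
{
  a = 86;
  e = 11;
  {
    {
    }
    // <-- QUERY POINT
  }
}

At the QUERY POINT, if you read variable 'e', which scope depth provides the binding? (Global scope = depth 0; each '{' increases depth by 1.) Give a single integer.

Answer: 1

Derivation:
Step 1: declare f=35 at depth 0
Step 2: declare f=77 at depth 0
Step 3: declare a=(read f)=77 at depth 0
Step 4: declare e=(read f)=77 at depth 0
Step 5: declare f=29 at depth 0
Step 6: declare f=55 at depth 0
Step 7: enter scope (depth=1)
Step 8: declare a=86 at depth 1
Step 9: declare e=11 at depth 1
Step 10: enter scope (depth=2)
Step 11: enter scope (depth=3)
Step 12: exit scope (depth=2)
Visible at query point: a=86 e=11 f=55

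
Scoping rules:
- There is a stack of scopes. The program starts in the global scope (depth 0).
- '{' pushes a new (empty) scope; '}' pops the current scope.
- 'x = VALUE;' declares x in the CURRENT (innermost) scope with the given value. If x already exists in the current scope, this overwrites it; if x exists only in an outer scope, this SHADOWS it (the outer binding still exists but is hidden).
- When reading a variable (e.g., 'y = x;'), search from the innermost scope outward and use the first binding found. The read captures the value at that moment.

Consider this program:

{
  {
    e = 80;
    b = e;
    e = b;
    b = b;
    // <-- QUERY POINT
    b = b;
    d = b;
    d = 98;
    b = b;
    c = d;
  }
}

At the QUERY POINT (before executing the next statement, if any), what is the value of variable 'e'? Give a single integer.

Step 1: enter scope (depth=1)
Step 2: enter scope (depth=2)
Step 3: declare e=80 at depth 2
Step 4: declare b=(read e)=80 at depth 2
Step 5: declare e=(read b)=80 at depth 2
Step 6: declare b=(read b)=80 at depth 2
Visible at query point: b=80 e=80

Answer: 80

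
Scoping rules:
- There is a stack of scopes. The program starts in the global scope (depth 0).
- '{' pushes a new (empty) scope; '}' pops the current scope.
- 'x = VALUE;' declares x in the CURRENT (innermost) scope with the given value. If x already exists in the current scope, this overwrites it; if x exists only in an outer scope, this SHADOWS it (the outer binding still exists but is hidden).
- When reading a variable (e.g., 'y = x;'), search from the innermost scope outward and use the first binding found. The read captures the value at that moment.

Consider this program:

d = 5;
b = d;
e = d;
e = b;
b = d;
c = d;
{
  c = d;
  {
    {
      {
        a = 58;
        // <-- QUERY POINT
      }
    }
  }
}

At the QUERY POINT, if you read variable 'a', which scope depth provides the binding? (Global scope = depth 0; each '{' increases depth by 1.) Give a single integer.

Step 1: declare d=5 at depth 0
Step 2: declare b=(read d)=5 at depth 0
Step 3: declare e=(read d)=5 at depth 0
Step 4: declare e=(read b)=5 at depth 0
Step 5: declare b=(read d)=5 at depth 0
Step 6: declare c=(read d)=5 at depth 0
Step 7: enter scope (depth=1)
Step 8: declare c=(read d)=5 at depth 1
Step 9: enter scope (depth=2)
Step 10: enter scope (depth=3)
Step 11: enter scope (depth=4)
Step 12: declare a=58 at depth 4
Visible at query point: a=58 b=5 c=5 d=5 e=5

Answer: 4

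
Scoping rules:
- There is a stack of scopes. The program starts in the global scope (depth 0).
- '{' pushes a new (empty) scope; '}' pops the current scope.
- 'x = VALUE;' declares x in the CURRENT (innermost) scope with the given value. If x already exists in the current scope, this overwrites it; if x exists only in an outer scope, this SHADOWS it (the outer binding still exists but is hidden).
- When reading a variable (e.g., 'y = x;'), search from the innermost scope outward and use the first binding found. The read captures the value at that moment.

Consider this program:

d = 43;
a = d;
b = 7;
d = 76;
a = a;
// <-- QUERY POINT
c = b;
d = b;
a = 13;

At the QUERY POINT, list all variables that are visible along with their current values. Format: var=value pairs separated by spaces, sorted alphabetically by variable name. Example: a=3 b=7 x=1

Step 1: declare d=43 at depth 0
Step 2: declare a=(read d)=43 at depth 0
Step 3: declare b=7 at depth 0
Step 4: declare d=76 at depth 0
Step 5: declare a=(read a)=43 at depth 0
Visible at query point: a=43 b=7 d=76

Answer: a=43 b=7 d=76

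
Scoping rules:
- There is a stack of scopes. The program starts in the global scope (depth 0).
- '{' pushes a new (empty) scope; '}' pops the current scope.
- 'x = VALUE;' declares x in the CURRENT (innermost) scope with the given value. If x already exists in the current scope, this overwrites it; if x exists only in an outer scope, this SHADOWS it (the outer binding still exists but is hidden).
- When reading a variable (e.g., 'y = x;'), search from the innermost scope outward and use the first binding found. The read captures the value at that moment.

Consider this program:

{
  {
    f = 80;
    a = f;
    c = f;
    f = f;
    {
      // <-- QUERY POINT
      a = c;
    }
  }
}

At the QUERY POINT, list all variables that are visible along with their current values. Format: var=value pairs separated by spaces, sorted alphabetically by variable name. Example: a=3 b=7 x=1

Step 1: enter scope (depth=1)
Step 2: enter scope (depth=2)
Step 3: declare f=80 at depth 2
Step 4: declare a=(read f)=80 at depth 2
Step 5: declare c=(read f)=80 at depth 2
Step 6: declare f=(read f)=80 at depth 2
Step 7: enter scope (depth=3)
Visible at query point: a=80 c=80 f=80

Answer: a=80 c=80 f=80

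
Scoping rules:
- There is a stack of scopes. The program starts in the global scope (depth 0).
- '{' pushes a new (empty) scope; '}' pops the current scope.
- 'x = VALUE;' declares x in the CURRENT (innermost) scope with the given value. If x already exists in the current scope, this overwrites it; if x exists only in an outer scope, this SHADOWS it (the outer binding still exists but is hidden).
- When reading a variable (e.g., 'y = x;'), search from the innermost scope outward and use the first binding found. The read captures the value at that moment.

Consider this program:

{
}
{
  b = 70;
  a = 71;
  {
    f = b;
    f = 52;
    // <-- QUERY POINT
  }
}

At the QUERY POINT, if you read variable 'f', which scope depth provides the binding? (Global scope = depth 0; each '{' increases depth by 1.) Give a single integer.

Step 1: enter scope (depth=1)
Step 2: exit scope (depth=0)
Step 3: enter scope (depth=1)
Step 4: declare b=70 at depth 1
Step 5: declare a=71 at depth 1
Step 6: enter scope (depth=2)
Step 7: declare f=(read b)=70 at depth 2
Step 8: declare f=52 at depth 2
Visible at query point: a=71 b=70 f=52

Answer: 2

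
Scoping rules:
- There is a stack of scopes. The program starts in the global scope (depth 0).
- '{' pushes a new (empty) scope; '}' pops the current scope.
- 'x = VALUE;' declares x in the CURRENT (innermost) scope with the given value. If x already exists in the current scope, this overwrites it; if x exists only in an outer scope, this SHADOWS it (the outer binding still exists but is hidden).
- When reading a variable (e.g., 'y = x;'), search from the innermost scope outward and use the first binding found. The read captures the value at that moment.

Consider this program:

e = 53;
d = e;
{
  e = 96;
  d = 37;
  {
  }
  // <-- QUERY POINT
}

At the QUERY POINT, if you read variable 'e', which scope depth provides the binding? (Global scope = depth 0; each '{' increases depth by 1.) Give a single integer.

Step 1: declare e=53 at depth 0
Step 2: declare d=(read e)=53 at depth 0
Step 3: enter scope (depth=1)
Step 4: declare e=96 at depth 1
Step 5: declare d=37 at depth 1
Step 6: enter scope (depth=2)
Step 7: exit scope (depth=1)
Visible at query point: d=37 e=96

Answer: 1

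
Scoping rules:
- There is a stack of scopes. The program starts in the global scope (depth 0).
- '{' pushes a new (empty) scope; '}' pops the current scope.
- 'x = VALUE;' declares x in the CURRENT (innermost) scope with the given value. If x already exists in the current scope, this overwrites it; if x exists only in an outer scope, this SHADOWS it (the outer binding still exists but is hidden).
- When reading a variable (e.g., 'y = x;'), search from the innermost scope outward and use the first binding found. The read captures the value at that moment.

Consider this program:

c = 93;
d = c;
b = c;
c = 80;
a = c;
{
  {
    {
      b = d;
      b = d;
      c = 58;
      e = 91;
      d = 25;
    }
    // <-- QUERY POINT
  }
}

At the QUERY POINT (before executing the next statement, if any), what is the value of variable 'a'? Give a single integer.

Answer: 80

Derivation:
Step 1: declare c=93 at depth 0
Step 2: declare d=(read c)=93 at depth 0
Step 3: declare b=(read c)=93 at depth 0
Step 4: declare c=80 at depth 0
Step 5: declare a=(read c)=80 at depth 0
Step 6: enter scope (depth=1)
Step 7: enter scope (depth=2)
Step 8: enter scope (depth=3)
Step 9: declare b=(read d)=93 at depth 3
Step 10: declare b=(read d)=93 at depth 3
Step 11: declare c=58 at depth 3
Step 12: declare e=91 at depth 3
Step 13: declare d=25 at depth 3
Step 14: exit scope (depth=2)
Visible at query point: a=80 b=93 c=80 d=93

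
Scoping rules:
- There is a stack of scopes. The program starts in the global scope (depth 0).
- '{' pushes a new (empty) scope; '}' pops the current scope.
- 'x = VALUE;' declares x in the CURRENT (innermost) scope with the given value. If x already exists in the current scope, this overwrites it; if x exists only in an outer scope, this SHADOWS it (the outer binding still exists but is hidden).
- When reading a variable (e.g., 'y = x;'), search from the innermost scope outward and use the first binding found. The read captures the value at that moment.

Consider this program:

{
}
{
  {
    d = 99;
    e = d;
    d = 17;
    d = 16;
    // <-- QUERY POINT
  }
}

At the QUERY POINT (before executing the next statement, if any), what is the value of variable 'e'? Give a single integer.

Step 1: enter scope (depth=1)
Step 2: exit scope (depth=0)
Step 3: enter scope (depth=1)
Step 4: enter scope (depth=2)
Step 5: declare d=99 at depth 2
Step 6: declare e=(read d)=99 at depth 2
Step 7: declare d=17 at depth 2
Step 8: declare d=16 at depth 2
Visible at query point: d=16 e=99

Answer: 99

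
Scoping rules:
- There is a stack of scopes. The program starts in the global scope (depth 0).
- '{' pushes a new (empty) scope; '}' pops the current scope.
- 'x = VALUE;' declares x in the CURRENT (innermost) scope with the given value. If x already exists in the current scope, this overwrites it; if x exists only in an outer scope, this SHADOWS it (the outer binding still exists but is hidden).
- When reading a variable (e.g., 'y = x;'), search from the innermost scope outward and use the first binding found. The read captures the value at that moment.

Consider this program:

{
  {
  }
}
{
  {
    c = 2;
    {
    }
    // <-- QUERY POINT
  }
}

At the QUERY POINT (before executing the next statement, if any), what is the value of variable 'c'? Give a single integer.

Step 1: enter scope (depth=1)
Step 2: enter scope (depth=2)
Step 3: exit scope (depth=1)
Step 4: exit scope (depth=0)
Step 5: enter scope (depth=1)
Step 6: enter scope (depth=2)
Step 7: declare c=2 at depth 2
Step 8: enter scope (depth=3)
Step 9: exit scope (depth=2)
Visible at query point: c=2

Answer: 2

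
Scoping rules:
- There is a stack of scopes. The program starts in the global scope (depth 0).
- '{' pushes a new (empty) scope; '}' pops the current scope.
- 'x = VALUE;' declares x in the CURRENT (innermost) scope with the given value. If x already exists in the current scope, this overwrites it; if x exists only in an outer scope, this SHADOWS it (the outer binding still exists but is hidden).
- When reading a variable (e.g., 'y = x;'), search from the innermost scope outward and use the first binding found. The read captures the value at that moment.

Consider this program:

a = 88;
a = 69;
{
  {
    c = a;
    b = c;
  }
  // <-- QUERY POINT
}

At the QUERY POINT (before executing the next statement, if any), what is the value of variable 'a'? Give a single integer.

Step 1: declare a=88 at depth 0
Step 2: declare a=69 at depth 0
Step 3: enter scope (depth=1)
Step 4: enter scope (depth=2)
Step 5: declare c=(read a)=69 at depth 2
Step 6: declare b=(read c)=69 at depth 2
Step 7: exit scope (depth=1)
Visible at query point: a=69

Answer: 69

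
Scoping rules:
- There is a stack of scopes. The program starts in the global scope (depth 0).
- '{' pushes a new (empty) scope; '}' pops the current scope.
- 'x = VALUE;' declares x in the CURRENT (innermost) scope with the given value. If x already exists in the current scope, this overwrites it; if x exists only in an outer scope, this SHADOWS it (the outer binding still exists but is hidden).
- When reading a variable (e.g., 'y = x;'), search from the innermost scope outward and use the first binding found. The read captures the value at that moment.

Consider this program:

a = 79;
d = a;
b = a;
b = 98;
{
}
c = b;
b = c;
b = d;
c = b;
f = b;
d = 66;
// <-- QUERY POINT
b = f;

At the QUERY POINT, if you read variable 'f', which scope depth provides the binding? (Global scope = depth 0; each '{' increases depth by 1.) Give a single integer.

Step 1: declare a=79 at depth 0
Step 2: declare d=(read a)=79 at depth 0
Step 3: declare b=(read a)=79 at depth 0
Step 4: declare b=98 at depth 0
Step 5: enter scope (depth=1)
Step 6: exit scope (depth=0)
Step 7: declare c=(read b)=98 at depth 0
Step 8: declare b=(read c)=98 at depth 0
Step 9: declare b=(read d)=79 at depth 0
Step 10: declare c=(read b)=79 at depth 0
Step 11: declare f=(read b)=79 at depth 0
Step 12: declare d=66 at depth 0
Visible at query point: a=79 b=79 c=79 d=66 f=79

Answer: 0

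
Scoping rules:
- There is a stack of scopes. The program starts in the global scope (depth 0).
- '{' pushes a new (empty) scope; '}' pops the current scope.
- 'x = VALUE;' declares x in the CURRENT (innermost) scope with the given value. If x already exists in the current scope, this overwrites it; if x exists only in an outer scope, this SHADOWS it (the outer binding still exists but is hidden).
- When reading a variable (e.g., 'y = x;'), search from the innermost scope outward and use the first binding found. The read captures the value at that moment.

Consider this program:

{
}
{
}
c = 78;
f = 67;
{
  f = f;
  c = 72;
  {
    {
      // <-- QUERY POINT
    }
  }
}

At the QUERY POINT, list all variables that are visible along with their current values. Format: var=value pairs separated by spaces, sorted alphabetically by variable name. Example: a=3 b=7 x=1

Step 1: enter scope (depth=1)
Step 2: exit scope (depth=0)
Step 3: enter scope (depth=1)
Step 4: exit scope (depth=0)
Step 5: declare c=78 at depth 0
Step 6: declare f=67 at depth 0
Step 7: enter scope (depth=1)
Step 8: declare f=(read f)=67 at depth 1
Step 9: declare c=72 at depth 1
Step 10: enter scope (depth=2)
Step 11: enter scope (depth=3)
Visible at query point: c=72 f=67

Answer: c=72 f=67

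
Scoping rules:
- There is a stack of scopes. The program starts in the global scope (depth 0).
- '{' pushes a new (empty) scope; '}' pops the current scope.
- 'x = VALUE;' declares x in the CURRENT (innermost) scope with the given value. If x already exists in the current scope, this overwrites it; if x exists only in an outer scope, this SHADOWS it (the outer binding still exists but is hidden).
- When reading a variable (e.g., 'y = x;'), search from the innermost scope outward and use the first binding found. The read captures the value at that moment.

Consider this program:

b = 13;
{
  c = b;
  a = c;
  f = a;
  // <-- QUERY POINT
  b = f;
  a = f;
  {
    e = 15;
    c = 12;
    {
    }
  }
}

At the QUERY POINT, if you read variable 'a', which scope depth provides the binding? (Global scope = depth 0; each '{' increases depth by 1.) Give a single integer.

Step 1: declare b=13 at depth 0
Step 2: enter scope (depth=1)
Step 3: declare c=(read b)=13 at depth 1
Step 4: declare a=(read c)=13 at depth 1
Step 5: declare f=(read a)=13 at depth 1
Visible at query point: a=13 b=13 c=13 f=13

Answer: 1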